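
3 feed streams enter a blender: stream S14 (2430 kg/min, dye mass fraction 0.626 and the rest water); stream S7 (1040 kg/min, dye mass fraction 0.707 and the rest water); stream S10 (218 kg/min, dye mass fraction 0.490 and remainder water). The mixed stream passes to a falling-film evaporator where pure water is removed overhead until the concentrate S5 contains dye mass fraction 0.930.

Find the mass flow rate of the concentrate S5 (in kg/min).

2541 kg/min

dye entering = 2430×0.626 + 1040×0.707 + 218×0.490 = 2363.3 kg/min.
All dye reports to S5, so S5 = 2363.3/0.930 = 2541.2 kg/min.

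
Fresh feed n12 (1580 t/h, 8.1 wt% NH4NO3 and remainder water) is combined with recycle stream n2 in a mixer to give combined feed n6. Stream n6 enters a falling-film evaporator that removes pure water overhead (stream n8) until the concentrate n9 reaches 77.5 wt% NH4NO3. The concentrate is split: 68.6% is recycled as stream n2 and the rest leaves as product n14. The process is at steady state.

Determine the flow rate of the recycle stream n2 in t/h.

Overall NH4NO3 balance (none leaves overhead): NH4NO3 in fresh feed = NH4NO3 in product, i.e. 1580×0.081 = (1−0.686)·n9·0.775.
n9 = 127.98/(0.775×0.314) = 525.91 t/h.
Recycle n2 = 0.686×525.91 = 360.77 t/h.

360.8 t/h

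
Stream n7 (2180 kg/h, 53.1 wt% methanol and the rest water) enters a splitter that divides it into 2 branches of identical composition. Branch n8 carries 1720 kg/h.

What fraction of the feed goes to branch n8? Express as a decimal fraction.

Fraction to n8 = 1720/2180 = 0.7890.

0.789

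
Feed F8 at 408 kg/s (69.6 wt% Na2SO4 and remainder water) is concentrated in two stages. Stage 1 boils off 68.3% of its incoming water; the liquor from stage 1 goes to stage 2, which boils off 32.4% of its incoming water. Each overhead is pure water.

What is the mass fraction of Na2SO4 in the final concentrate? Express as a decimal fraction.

water in feed = 408×0.304 = 124.03 kg/s.
After stage 1: water left = (1−0.683)×124.03 = 39.318; stream total = 323.29 kg/s.
After stage 2: water left = (1−0.324)×39.318 = 26.579; final concentrate = 310.55 kg/s.
Na2SO4 fraction = 283.97/310.55 = 0.914.

0.914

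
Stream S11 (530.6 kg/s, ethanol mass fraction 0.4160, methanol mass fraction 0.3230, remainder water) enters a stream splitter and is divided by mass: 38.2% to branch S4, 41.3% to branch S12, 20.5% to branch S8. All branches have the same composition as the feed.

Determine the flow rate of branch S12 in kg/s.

219.1 kg/s

Branch S12 flow = 0.413×530.6 = 219.14 kg/s.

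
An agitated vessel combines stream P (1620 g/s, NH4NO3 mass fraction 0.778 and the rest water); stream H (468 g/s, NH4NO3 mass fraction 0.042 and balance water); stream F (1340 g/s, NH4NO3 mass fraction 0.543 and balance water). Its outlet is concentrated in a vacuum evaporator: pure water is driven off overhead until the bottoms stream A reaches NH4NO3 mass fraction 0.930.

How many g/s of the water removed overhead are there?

NH4NO3 entering = 1620×0.778 + 468×0.042 + 1340×0.543 = 2007.6 g/s.
All NH4NO3 reports to A, so A = 2007.6/0.930 = 2158.7 g/s.
Total feed = 3428 g/s; overhead = 3428 − 2158.7 = 1269.3 g/s.

1269 g/s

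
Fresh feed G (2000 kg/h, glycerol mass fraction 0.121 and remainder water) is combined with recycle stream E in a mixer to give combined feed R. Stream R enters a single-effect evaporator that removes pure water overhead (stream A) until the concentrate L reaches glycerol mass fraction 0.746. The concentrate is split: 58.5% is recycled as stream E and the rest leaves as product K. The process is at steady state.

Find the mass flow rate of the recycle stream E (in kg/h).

Overall glycerol balance (none leaves overhead): glycerol in fresh feed = glycerol in product, i.e. 2000×0.121 = (1−0.585)·L·0.746.
L = 242/(0.746×0.415) = 781.68 kg/h.
Recycle E = 0.585×781.68 = 457.28 kg/h.

457.3 kg/h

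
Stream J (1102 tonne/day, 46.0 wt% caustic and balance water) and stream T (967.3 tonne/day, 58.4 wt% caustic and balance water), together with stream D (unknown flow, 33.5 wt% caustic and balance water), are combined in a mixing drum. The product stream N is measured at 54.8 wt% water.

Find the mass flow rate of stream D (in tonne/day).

1167 tonne/day

Let D be the unknown flow. Total out = 2069.3 + D.
water balance: 997.48 + 0.665·D = 0.548·(2069.3 + D)
(0.665 − 0.548)·D = 0.548×2069.3 − 997.48 = 136.5
D = 136.5 / 0.117 = 1166.7 tonne/day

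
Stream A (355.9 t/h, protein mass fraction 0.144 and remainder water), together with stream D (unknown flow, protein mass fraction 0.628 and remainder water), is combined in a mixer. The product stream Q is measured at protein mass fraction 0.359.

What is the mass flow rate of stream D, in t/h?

Let D be the unknown flow. Total out = 355.9 + D.
protein balance: 51.25 + 0.628·D = 0.359·(355.9 + D)
(0.628 − 0.359)·D = 0.359×355.9 − 51.25 = 76.518
D = 76.518 / 0.269 = 284.46 t/h

284.5 t/h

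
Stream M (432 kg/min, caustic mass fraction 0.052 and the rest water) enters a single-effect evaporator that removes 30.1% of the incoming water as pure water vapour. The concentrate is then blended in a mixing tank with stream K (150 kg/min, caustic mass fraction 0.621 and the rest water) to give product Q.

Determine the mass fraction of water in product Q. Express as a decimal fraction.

0.748

Vapour removed = 0.301×0.948×432 = 123.27 kg/min; concentrate = 308.73 kg/min.
water reaching the mixer = 286.27 (from concentrate) + 150×0.379 = 343.12 kg/min.
Product flow = 308.73 + 150 = 458.73 kg/min; water fraction = 0.748.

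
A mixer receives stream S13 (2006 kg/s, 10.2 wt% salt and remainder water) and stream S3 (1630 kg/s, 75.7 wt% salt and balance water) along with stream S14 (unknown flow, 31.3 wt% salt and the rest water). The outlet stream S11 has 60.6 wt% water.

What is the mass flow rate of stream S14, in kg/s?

Let S14 be the unknown flow. Total out = 3636 + S14.
water balance: 2197.5 + 0.687·S14 = 0.606·(3636 + S14)
(0.687 − 0.606)·S14 = 0.606×3636 − 2197.5 = 5.938
S14 = 5.938 / 0.081 = 73.309 kg/s

73.31 kg/s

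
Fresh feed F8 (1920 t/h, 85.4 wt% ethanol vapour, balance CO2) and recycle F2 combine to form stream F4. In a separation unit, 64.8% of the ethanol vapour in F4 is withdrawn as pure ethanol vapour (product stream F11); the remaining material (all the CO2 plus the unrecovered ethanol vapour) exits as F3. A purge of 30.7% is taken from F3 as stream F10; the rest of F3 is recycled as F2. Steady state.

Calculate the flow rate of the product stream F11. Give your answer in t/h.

ethanol vapour in F4: m_A = 1920×0.854 + (1−0.307)·(1−0.648)·m_A, so m_A = 1639.7/0.7561 = 2168.7 t/h.
Product F11 = 0.648×2168.7 = 1405.3 t/h.

1405 t/h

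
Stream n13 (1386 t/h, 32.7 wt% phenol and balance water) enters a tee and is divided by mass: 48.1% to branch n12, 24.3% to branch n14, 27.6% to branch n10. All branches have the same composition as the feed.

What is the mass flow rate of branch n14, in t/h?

336.8 t/h

Branch n14 flow = 0.243×1386 = 336.8 t/h.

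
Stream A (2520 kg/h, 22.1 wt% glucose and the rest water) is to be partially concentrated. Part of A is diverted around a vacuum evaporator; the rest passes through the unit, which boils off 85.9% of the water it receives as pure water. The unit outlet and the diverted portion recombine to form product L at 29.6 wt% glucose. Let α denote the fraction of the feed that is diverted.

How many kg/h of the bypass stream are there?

All 2520×0.221 = 556.92 kg/h of glucose reaches L, so L = 556.92/0.296 = 1881.5 kg/h and vapour = 638.51 kg/h.
The evaporator receives (1−α)·2520 of feed at 0.779 water and removes 0.859 of that water:
0.859×0.779×(1−α)×2520 = 638.51
(1−α) = 638.51/1686.3 = 0.3787;  α = 0.6213.
Bypass flow = 0.6213×2520 = 1565.8 kg/h.

1566 kg/h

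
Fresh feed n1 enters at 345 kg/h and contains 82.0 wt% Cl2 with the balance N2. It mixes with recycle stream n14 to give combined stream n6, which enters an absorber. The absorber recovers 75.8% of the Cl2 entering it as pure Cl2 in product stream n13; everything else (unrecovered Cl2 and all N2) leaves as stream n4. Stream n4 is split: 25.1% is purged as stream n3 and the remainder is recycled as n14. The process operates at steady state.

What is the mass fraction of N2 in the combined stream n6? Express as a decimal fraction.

0.417

N2 enters only via n1 and leaves only via the purge: 345×0.180 = 0.251×(N2 in n4), and the absorber passes all N2, so N2 in n6 = N2 in n4 = 247.41 kg/h.
Cl2 in n6: m_A = 345×0.820 + (1−0.251)·(1−0.758)·m_A, so m_A = 282.9/0.8187 = 345.53 kg/h.
n6 = 345.53 + 247.41 = 592.94 kg/h.
N2 fraction in n6 = 247.41/592.94 = 0.417.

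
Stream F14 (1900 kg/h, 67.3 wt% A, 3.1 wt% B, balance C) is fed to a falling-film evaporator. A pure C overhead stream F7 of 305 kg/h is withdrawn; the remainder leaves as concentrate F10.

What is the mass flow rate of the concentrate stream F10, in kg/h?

Concentrate = 1900 − 305 = 1595 kg/h.

1595 kg/h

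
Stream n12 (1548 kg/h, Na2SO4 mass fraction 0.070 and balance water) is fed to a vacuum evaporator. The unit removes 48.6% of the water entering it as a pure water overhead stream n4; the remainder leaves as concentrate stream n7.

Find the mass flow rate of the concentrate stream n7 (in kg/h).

water entering = 1548×0.930 = 1439.6 kg/h; overhead removed = 0.486×1439.6 = 699.67 kg/h.
Concentrate = 1548 − 699.67 = 848.33 kg/h.

848.3 kg/h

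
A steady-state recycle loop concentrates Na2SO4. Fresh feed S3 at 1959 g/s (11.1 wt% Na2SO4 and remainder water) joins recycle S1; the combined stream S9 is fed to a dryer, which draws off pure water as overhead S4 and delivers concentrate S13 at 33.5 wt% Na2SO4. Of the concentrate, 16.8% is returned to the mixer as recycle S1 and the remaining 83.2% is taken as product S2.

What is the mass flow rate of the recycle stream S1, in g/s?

Overall Na2SO4 balance (none leaves overhead): Na2SO4 in fresh feed = Na2SO4 in product, i.e. 1959×0.111 = (1−0.168)·S13·0.335.
S13 = 217.45/(0.335×0.832) = 780.17 g/s.
Recycle S1 = 0.168×780.17 = 131.07 g/s.

131.1 g/s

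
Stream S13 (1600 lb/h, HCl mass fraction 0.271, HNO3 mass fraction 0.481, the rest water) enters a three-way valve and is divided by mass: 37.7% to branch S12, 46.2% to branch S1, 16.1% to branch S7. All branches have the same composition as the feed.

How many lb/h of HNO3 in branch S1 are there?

Branch S1 total = 0.462×1600 = 739.2 lb/h.
HNO3 in S1 = 0.481×739.2 = 355.56 lb/h.

355.6 lb/h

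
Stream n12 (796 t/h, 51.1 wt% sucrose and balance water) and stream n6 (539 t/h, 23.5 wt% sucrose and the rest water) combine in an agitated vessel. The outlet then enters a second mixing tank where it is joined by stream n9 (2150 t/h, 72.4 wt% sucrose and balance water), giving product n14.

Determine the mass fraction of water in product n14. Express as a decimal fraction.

Overall, product flow = 3485 t/h.
water in = 796×0.489 + 539×0.765 + 2150×0.276 = 1395 t/h.
water fraction in n14 = 0.400.

0.400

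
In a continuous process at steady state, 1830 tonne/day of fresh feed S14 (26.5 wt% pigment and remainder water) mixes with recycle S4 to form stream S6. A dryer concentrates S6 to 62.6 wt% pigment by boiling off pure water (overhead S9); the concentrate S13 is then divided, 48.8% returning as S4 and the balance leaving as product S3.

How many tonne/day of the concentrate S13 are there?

Overall pigment balance (none leaves overhead): pigment in fresh feed = pigment in product, i.e. 1830×0.265 = (1−0.488)·S13·0.626.
S13 = 484.95/(0.626×0.512) = 1513 tonne/day.

1513 tonne/day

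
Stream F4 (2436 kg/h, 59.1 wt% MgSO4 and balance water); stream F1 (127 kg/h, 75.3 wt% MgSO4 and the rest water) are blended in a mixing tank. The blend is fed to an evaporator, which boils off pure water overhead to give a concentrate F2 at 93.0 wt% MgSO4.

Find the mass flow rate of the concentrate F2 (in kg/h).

MgSO4 entering = 2436×0.591 + 127×0.753 = 1535.3 kg/h.
All MgSO4 reports to F2, so F2 = 1535.3/0.930 = 1650.9 kg/h.

1651 kg/h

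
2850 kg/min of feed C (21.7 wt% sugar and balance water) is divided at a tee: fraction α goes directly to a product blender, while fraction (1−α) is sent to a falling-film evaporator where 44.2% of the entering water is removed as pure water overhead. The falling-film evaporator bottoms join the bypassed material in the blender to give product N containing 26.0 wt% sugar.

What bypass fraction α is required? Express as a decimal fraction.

0.522

All 2850×0.217 = 618.45 kg/min of sugar reaches N, so N = 618.45/0.260 = 2378.7 kg/min and vapour = 471.35 kg/min.
The evaporator receives (1−α)·2850 of feed at 0.783 water and removes 0.442 of that water:
0.442×0.783×(1−α)×2850 = 471.35
(1−α) = 471.35/986.35 = 0.4779;  α = 0.5221.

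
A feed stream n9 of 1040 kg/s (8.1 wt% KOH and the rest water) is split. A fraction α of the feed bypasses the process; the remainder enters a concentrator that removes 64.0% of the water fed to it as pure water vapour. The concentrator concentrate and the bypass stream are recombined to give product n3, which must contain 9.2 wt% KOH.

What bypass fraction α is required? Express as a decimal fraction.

All 1040×0.081 = 84.24 kg/s of KOH reaches n3, so n3 = 84.24/0.092 = 915.65 kg/s and vapour = 124.35 kg/s.
The evaporator receives (1−α)·1040 of feed at 0.919 water and removes 0.640 of that water:
0.640×0.919×(1−α)×1040 = 124.35
(1−α) = 124.35/611.69 = 0.2033;  α = 0.7967.

0.797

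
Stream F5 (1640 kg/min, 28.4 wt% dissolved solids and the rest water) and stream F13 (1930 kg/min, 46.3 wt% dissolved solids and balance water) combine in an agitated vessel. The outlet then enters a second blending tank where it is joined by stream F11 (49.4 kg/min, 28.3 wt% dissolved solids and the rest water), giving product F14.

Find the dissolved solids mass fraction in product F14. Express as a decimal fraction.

Overall, product flow = 3619.4 kg/min.
dissolved solids in = 1640×0.284 + 1930×0.463 + 49.4×0.283 = 1373.3 kg/min.
dissolved solids fraction in F14 = 0.3794.

0.3794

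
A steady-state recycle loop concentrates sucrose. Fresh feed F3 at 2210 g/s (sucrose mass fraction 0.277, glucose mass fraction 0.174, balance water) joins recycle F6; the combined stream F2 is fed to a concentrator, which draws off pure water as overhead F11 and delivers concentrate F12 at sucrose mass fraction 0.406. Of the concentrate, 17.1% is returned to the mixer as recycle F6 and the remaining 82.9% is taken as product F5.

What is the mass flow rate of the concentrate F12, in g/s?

Overall sucrose balance (none leaves overhead): sucrose in fresh feed = sucrose in product, i.e. 2210×0.277 = (1−0.171)·F12·0.406.
F12 = 612.17/(0.406×0.829) = 1818.8 g/s.

1819 g/s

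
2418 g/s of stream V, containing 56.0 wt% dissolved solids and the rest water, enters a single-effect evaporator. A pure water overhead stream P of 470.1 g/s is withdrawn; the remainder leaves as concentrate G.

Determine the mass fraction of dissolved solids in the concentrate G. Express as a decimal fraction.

dissolved solids is not removed: 2418×0.560 = 1354.1 g/s of dissolved solids enters G.
Concentrate = 2418 − 470.1 = 1947.9 g/s.
Mass fraction = 1354.1/1947.9 = 0.695.

0.695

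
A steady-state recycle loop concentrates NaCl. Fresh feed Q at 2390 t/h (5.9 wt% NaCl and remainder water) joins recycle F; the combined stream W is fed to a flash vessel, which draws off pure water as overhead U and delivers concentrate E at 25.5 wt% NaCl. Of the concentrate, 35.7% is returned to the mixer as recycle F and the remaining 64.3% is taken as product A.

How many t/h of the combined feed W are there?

2697 t/h

Overall NaCl balance (none leaves overhead): NaCl in fresh feed = NaCl in product, i.e. 2390×0.059 = (1−0.357)·E·0.255.
E = 141.01/(0.255×0.643) = 860 t/h.
Recycle F = 0.357×860 = 307.02 t/h.
Combined feed W = 2390 + 307.02 = 2697 t/h.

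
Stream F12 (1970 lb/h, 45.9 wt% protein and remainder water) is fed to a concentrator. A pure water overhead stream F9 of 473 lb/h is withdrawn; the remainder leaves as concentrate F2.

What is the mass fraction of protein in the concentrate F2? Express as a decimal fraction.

0.604

protein is not removed: 1970×0.459 = 904.23 lb/h of protein enters F2.
Concentrate = 1970 − 473 = 1497 lb/h.
Mass fraction = 904.23/1497 = 0.604.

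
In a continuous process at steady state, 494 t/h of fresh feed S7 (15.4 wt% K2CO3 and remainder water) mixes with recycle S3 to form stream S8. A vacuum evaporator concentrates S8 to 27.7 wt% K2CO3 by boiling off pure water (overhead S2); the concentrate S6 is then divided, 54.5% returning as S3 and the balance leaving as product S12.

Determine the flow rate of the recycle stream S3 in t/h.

Overall K2CO3 balance (none leaves overhead): K2CO3 in fresh feed = K2CO3 in product, i.e. 494×0.154 = (1−0.545)·S6·0.277.
S6 = 76.076/(0.277×0.455) = 603.61 t/h.
Recycle S3 = 0.545×603.61 = 328.97 t/h.

329 t/h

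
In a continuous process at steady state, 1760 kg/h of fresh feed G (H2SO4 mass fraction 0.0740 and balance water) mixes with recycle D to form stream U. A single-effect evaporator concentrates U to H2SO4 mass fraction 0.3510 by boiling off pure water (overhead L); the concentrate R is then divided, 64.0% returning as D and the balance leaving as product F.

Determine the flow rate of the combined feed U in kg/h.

Overall H2SO4 balance (none leaves overhead): H2SO4 in fresh feed = H2SO4 in product, i.e. 1760×0.074 = (1−0.640)·R·0.351.
R = 130.24/(0.351×0.360) = 1030.7 kg/h.
Recycle D = 0.640×1030.7 = 659.65 kg/h.
Combined feed U = 1760 + 659.65 = 2419.7 kg/h.

2420 kg/h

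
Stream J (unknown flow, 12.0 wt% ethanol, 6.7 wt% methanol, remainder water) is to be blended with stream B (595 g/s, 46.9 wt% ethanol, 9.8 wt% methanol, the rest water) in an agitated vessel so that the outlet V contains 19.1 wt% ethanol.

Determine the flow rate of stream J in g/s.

Let J be the unknown flow. Total out = 595 + J.
ethanol balance: 279.06 + 0.120·J = 0.191·(595 + J)
(0.120 − 0.191)·J = 0.191×595 − 279.06 = -165.41
J = -165.41 / -0.071 = 2329.7 g/s

2330 g/s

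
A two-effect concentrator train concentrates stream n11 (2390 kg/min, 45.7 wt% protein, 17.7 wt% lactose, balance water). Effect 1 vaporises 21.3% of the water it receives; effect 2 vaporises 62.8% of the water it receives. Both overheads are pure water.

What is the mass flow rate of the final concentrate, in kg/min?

1771 kg/min

water in feed = 2390×0.366 = 874.74 kg/min.
After stage 1: water left = (1−0.213)×874.74 = 688.42; stream total = 2203.7 kg/min.
After stage 2: water left = (1−0.628)×688.42 = 256.09; final concentrate = 1771.4 kg/min.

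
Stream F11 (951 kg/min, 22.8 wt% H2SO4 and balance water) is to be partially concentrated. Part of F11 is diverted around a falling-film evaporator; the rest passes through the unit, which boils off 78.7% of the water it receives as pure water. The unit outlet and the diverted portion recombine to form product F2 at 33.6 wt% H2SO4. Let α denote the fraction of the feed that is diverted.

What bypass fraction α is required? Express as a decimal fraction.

All 951×0.228 = 216.83 kg/min of H2SO4 reaches F2, so F2 = 216.83/0.336 = 645.32 kg/min and vapour = 305.68 kg/min.
The evaporator receives (1−α)·951 of feed at 0.772 water and removes 0.787 of that water:
0.787×0.772×(1−α)×951 = 305.68
(1−α) = 305.68/577.79 = 0.5290;  α = 0.4710.

0.471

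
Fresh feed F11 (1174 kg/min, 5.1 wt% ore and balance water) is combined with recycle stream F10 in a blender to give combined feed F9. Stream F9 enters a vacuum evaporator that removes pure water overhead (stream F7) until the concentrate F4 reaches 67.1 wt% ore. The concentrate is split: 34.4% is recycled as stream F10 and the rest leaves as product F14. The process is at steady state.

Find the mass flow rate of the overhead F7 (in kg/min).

Overall ore balance (none leaves overhead): ore in fresh feed = ore in product, i.e. 1174×0.051 = (1−0.344)·F4·0.671.
F4 = 59.874/(0.671×0.656) = 136.02 kg/min.
Recycle F10 = 0.344×136.02 = 46.792 kg/min.
Combined feed F9 = 1174 + 46.792 = 1220.8 kg/min.
Overhead F7 = F9 − F4 = 1220.8 − 136.02 = 1084.8 kg/min.

1085 kg/min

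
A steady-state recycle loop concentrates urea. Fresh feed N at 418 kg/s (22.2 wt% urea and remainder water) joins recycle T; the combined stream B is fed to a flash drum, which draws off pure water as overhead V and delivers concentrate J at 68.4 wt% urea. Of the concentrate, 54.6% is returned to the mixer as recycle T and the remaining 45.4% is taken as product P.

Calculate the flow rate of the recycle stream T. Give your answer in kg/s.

163.2 kg/s

Overall urea balance (none leaves overhead): urea in fresh feed = urea in product, i.e. 418×0.222 = (1−0.546)·J·0.684.
J = 92.796/(0.684×0.454) = 298.83 kg/s.
Recycle T = 0.546×298.83 = 163.16 kg/s.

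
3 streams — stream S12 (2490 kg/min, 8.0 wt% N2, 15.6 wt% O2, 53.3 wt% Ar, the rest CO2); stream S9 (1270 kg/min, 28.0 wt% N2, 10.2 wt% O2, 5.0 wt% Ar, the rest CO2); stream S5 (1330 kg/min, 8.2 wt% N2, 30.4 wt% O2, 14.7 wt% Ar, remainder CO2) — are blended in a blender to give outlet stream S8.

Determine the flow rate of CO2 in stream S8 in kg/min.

1918 kg/min

CO2 out = CO2 in = 2490×0.231 + 1270×0.568 + 1330×0.467 = 1917.7 kg/min.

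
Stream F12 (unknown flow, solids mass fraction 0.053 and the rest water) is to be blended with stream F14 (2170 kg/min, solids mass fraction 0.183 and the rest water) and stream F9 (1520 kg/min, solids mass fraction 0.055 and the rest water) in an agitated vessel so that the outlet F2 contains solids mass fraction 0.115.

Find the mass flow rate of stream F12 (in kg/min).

Let F12 be the unknown flow. Total out = 3690 + F12.
solids balance: 480.71 + 0.053·F12 = 0.115·(3690 + F12)
(0.053 − 0.115)·F12 = 0.115×3690 − 480.71 = -56.36
F12 = -56.36 / -0.062 = 909.03 kg/min

909 kg/min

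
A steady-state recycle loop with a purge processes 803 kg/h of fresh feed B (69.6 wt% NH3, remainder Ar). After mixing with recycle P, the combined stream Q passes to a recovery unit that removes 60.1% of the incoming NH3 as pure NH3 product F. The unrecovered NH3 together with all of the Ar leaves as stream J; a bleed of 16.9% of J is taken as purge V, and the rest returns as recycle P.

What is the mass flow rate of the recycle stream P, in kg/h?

1478 kg/h

Ar enters only via B and leaves only via the purge: 803×0.304 = 0.169×(Ar in J), and the recovery unit passes all Ar, so Ar in Q = Ar in J = 1444.4 kg/h.
NH3 in Q: m_A = 803×0.696 + (1−0.169)·(1−0.601)·m_A, so m_A = 558.89/0.6684 = 836.12 kg/h.
J = (1−0.601)×836.12 + 1444.4 = 1778.1 kg/h.
Recycle P = (1−0.169)×1778.1 = 1477.6 kg/h.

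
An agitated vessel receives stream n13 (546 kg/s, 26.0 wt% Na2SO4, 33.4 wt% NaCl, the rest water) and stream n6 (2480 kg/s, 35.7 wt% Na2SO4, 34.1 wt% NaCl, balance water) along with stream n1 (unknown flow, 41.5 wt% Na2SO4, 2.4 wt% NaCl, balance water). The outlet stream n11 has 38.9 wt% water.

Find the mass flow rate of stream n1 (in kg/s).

Let n1 be the unknown flow. Total out = 3026 + n1.
water balance: 970.64 + 0.561·n1 = 0.389·(3026 + n1)
(0.561 − 0.389)·n1 = 0.389×3026 − 970.64 = 206.48
n1 = 206.48 / 0.172 = 1200.5 kg/s

1200 kg/s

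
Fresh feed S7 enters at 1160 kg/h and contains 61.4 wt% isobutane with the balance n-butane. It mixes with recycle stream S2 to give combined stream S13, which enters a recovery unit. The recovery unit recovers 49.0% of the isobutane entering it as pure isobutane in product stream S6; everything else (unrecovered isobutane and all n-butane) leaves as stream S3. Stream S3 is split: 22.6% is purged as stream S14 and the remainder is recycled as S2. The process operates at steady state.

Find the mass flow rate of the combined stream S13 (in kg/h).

3158 kg/h

n-butane enters only via S7 and leaves only via the purge: 1160×0.386 = 0.226×(n-butane in S3), and the recovery unit passes all n-butane, so n-butane in S13 = n-butane in S3 = 1981.2 kg/h.
isobutane in S13: m_A = 1160×0.614 + (1−0.226)·(1−0.490)·m_A, so m_A = 712.24/0.6053 = 1176.8 kg/h.
S13 = 1176.8 + 1981.2 = 3158 kg/h.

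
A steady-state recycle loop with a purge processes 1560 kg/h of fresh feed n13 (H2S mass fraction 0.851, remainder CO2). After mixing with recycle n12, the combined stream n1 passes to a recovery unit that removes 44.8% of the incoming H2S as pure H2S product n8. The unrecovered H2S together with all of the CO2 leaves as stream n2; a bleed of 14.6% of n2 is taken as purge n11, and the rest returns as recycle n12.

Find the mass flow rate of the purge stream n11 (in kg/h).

434.8 kg/h

CO2 enters only via n13 and leaves only via the purge: 1560×0.149 = 0.146×(CO2 in n2), and the recovery unit passes all CO2, so CO2 in n1 = CO2 in n2 = 1592.1 kg/h.
H2S in n1: m_A = 1560×0.851 + (1−0.146)·(1−0.448)·m_A, so m_A = 1327.6/0.5286 = 2511.5 kg/h.
n2 = (1−0.448)×2511.5 + 1592.1 = 2978.4 kg/h.
Purge n11 = 0.146×2978.4 = 434.85 kg/h.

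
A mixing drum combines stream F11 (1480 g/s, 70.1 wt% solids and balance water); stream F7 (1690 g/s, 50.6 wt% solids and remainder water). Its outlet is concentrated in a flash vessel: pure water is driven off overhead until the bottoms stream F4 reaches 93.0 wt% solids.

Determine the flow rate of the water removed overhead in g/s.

1135 g/s

solids entering = 1480×0.701 + 1690×0.506 = 1892.6 g/s.
All solids reports to F4, so F4 = 1892.6/0.930 = 2035.1 g/s.
Total feed = 3170 g/s; overhead = 3170 − 2035.1 = 1134.9 g/s.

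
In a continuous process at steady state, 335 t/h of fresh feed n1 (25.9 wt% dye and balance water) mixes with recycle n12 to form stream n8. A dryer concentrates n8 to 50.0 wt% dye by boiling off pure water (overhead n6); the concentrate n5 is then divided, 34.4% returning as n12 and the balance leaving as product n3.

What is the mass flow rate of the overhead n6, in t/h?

Overall dye balance (none leaves overhead): dye in fresh feed = dye in product, i.e. 335×0.259 = (1−0.344)·n5·0.500.
n5 = 86.765/(0.500×0.656) = 264.53 t/h.
Recycle n12 = 0.344×264.53 = 90.997 t/h.
Combined feed n8 = 335 + 90.997 = 426 t/h.
Overhead n6 = n8 − n5 = 426 − 264.53 = 161.47 t/h.

161.5 t/h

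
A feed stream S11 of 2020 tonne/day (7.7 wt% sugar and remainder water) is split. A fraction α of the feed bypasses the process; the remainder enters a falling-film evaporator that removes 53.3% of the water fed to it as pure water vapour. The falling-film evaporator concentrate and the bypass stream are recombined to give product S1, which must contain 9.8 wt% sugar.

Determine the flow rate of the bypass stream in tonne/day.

All 2020×0.077 = 155.54 tonne/day of sugar reaches S1, so S1 = 155.54/0.098 = 1587.1 tonne/day and vapour = 432.86 tonne/day.
The evaporator receives (1−α)·2020 of feed at 0.923 water and removes 0.533 of that water:
0.533×0.923×(1−α)×2020 = 432.86
(1−α) = 432.86/993.76 = 0.4356;  α = 0.5644.
Bypass flow = 0.5644×2020 = 1140.1 tonne/day.

1140 tonne/day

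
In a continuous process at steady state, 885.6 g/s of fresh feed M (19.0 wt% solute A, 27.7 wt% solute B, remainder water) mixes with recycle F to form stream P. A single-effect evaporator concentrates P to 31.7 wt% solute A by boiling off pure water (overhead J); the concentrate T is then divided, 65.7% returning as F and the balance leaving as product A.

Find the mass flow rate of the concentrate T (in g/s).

Overall solute A balance (none leaves overhead): solute A in fresh feed = solute A in product, i.e. 885.6×0.190 = (1−0.657)·T·0.317.
T = 168.26/(0.317×0.343) = 1547.5 g/s.

1548 g/s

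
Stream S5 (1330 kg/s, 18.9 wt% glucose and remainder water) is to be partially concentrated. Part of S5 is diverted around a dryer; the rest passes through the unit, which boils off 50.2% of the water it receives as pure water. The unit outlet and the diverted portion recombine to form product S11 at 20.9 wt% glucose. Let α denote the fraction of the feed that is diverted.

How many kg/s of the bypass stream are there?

1017 kg/s

All 1330×0.189 = 251.37 kg/s of glucose reaches S11, so S11 = 251.37/0.209 = 1202.7 kg/s and vapour = 127.27 kg/s.
The evaporator receives (1−α)·1330 of feed at 0.811 water and removes 0.502 of that water:
0.502×0.811×(1−α)×1330 = 127.27
(1−α) = 127.27/541.47 = 0.2350;  α = 0.7650.
Bypass flow = 0.7650×1330 = 1017.4 kg/s.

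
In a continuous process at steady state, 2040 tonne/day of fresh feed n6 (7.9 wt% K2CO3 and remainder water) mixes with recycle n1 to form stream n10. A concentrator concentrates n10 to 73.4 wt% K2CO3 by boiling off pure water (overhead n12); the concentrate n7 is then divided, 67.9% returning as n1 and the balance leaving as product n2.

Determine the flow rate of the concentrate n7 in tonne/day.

Overall K2CO3 balance (none leaves overhead): K2CO3 in fresh feed = K2CO3 in product, i.e. 2040×0.079 = (1−0.679)·n7·0.734.
n7 = 161.16/(0.734×0.321) = 684 tonne/day.

684 tonne/day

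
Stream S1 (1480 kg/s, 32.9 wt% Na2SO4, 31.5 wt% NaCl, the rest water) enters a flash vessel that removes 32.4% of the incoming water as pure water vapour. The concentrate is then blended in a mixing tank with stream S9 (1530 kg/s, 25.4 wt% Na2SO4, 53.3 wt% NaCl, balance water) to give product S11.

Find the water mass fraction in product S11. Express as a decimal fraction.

0.2402

Vapour removed = 0.324×0.356×1480 = 170.71 kg/s; concentrate = 1309.3 kg/s.
water reaching the mixer = 356.17 (from concentrate) + 1530×0.213 = 682.06 kg/s.
Product flow = 1309.3 + 1530 = 2839.3 kg/s; water fraction = 0.2402.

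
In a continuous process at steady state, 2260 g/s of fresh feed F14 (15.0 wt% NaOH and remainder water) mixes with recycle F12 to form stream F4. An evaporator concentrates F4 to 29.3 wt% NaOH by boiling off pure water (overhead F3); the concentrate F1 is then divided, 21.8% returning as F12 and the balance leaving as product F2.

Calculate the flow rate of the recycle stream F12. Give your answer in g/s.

Overall NaOH balance (none leaves overhead): NaOH in fresh feed = NaOH in product, i.e. 2260×0.150 = (1−0.218)·F1·0.293.
F1 = 339/(0.293×0.782) = 1479.5 g/s.
Recycle F12 = 0.218×1479.5 = 322.54 g/s.

322.5 g/s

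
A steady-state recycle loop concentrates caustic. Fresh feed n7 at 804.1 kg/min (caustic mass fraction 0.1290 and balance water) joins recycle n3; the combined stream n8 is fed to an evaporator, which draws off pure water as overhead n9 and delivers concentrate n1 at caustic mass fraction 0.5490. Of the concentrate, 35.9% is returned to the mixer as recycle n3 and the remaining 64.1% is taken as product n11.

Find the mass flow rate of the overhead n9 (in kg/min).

Overall caustic balance (none leaves overhead): caustic in fresh feed = caustic in product, i.e. 804.1×0.129 = (1−0.359)·n1·0.549.
n1 = 103.73/(0.549×0.641) = 294.76 kg/min.
Recycle n3 = 0.359×294.76 = 105.82 kg/min.
Combined feed n8 = 804.1 + 105.82 = 909.92 kg/min.
Overhead n9 = n8 − n1 = 909.92 − 294.76 = 615.16 kg/min.

615.2 kg/min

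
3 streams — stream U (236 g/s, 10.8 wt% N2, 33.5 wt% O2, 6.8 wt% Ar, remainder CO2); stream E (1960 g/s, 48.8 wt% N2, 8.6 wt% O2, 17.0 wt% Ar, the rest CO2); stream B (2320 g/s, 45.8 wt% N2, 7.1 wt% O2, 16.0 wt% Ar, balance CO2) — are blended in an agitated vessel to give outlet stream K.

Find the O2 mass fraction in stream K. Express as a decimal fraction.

Total flow out = 236 + 1960 + 2320 = 4516 g/s.
O2 in = 236×0.335 + 1960×0.086 + 2320×0.071 = 412.34 g/s.
O2 mass fraction in K = 412.34/4516 = 0.0913.

0.0913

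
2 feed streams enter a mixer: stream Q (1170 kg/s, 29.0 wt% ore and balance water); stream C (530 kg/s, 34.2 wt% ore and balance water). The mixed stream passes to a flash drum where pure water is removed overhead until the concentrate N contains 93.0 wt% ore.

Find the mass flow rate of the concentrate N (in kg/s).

559.7 kg/s

ore entering = 1170×0.290 + 530×0.342 = 520.56 kg/s.
All ore reports to N, so N = 520.56/0.930 = 559.74 kg/s.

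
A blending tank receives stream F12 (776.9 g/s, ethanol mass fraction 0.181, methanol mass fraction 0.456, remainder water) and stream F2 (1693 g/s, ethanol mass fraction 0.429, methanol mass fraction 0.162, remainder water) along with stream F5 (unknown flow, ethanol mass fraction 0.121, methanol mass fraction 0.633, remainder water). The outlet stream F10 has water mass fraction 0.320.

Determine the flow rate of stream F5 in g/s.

2488 g/s

Let F5 be the unknown flow. Total out = 2469.9 + F5.
water balance: 974.45 + 0.246·F5 = 0.320·(2469.9 + F5)
(0.246 − 0.320)·F5 = 0.320×2469.9 − 974.45 = -184.08
F5 = -184.08 / -0.074 = 2487.6 g/s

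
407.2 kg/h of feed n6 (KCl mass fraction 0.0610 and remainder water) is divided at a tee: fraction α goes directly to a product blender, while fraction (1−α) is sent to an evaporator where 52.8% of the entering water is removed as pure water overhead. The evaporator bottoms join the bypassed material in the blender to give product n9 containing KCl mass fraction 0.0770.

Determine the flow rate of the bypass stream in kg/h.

236.5 kg/h

All 407.2×0.061 = 24.839 kg/h of KCl reaches n9, so n9 = 24.839/0.077 = 322.59 kg/h and vapour = 84.613 kg/h.
The evaporator receives (1−α)·407.2 of feed at 0.939 water and removes 0.528 of that water:
0.528×0.939×(1−α)×407.2 = 84.613
(1−α) = 84.613/201.89 = 0.4191;  α = 0.5809.
Bypass flow = 0.5809×407.2 = 236.54 kg/h.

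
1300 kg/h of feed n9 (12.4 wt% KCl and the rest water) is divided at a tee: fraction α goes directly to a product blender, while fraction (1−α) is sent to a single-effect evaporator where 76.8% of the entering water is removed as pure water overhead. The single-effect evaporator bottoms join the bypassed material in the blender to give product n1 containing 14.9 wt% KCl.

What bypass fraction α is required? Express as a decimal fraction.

All 1300×0.124 = 161.2 kg/h of KCl reaches n1, so n1 = 161.2/0.149 = 1081.9 kg/h and vapour = 218.12 kg/h.
The evaporator receives (1−α)·1300 of feed at 0.876 water and removes 0.768 of that water:
0.768×0.876×(1−α)×1300 = 218.12
(1−α) = 218.12/874.6 = 0.2494;  α = 0.7506.

0.751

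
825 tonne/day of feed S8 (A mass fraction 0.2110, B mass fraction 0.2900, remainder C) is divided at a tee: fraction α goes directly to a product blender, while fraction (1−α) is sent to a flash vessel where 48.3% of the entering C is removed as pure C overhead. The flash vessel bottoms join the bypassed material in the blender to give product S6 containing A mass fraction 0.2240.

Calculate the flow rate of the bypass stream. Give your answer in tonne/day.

626.3 tonne/day

All 825×0.211 = 174.07 tonne/day of A reaches S6, so S6 = 174.07/0.224 = 777.12 tonne/day and vapour = 47.879 tonne/day.
The evaporator receives (1−α)·825 of feed at 0.499 C and removes 0.483 of that C:
0.483×0.499×(1−α)×825 = 47.879
(1−α) = 47.879/198.84 = 0.2408;  α = 0.7592.
Bypass flow = 0.7592×825 = 626.34 tonne/day.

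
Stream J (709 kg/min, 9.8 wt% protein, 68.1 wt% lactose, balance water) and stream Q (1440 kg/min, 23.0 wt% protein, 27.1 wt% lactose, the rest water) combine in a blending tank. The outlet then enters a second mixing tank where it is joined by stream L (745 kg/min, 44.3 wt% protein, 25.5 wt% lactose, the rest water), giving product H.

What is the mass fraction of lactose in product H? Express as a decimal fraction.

0.367

Overall, product flow = 2894 kg/min.
lactose in = 709×0.681 + 1440×0.271 + 745×0.255 = 1063 kg/min.
lactose fraction in H = 0.367.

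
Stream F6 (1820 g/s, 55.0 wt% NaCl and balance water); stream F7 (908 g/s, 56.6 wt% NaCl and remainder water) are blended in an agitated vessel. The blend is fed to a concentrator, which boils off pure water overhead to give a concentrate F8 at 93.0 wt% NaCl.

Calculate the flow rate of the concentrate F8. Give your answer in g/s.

NaCl entering = 1820×0.550 + 908×0.566 = 1514.9 g/s.
All NaCl reports to F8, so F8 = 1514.9/0.930 = 1629 g/s.

1629 g/s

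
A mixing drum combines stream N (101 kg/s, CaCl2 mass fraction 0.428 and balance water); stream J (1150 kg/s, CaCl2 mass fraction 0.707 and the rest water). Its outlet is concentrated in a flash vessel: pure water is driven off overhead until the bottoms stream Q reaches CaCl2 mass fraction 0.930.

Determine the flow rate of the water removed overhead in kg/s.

330.3 kg/s

CaCl2 entering = 101×0.428 + 1150×0.707 = 856.28 kg/s.
All CaCl2 reports to Q, so Q = 856.28/0.930 = 920.73 kg/s.
Total feed = 1251 kg/s; overhead = 1251 − 920.73 = 330.27 kg/s.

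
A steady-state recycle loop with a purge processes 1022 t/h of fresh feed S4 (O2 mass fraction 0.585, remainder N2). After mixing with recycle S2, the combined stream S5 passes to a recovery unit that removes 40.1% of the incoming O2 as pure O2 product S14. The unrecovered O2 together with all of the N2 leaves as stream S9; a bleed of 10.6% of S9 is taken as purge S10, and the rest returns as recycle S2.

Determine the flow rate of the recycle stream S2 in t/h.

4266 t/h

N2 enters only via S4 and leaves only via the purge: 1022×0.415 = 0.106×(N2 in S9), and the recovery unit passes all N2, so N2 in S5 = N2 in S9 = 4001.2 t/h.
O2 in S5: m_A = 1022×0.585 + (1−0.106)·(1−0.401)·m_A, so m_A = 597.87/0.4645 = 1287.1 t/h.
S9 = (1−0.401)×1287.1 + 4001.2 = 4772.2 t/h.
Recycle S2 = (1−0.106)×4772.2 = 4266.4 t/h.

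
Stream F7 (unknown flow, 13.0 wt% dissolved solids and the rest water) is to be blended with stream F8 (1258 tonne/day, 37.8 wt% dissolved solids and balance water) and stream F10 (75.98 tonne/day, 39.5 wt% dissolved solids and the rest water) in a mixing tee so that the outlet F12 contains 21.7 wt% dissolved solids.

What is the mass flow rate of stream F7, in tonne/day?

Let F7 be the unknown flow. Total out = 1334 + F7.
dissolved solids balance: 505.54 + 0.130·F7 = 0.217·(1334 + F7)
(0.130 − 0.217)·F7 = 0.217×1334 − 505.54 = -216.06
F7 = -216.06 / -0.087 = 2483.5 tonne/day

2483 tonne/day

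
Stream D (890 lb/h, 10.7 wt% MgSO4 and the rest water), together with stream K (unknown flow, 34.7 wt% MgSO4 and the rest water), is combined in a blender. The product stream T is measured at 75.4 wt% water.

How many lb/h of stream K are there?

1225 lb/h

Let K be the unknown flow. Total out = 890 + K.
water balance: 794.77 + 0.653·K = 0.754·(890 + K)
(0.653 − 0.754)·K = 0.754×890 − 794.77 = -123.71
K = -123.71 / -0.101 = 1224.9 lb/h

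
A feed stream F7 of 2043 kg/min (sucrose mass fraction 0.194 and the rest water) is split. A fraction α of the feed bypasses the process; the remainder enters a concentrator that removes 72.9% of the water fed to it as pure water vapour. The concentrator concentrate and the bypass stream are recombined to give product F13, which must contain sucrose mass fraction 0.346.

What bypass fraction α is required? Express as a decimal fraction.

All 2043×0.194 = 396.34 kg/min of sucrose reaches F13, so F13 = 396.34/0.346 = 1145.5 kg/min and vapour = 897.5 kg/min.
The evaporator receives (1−α)·2043 of feed at 0.806 water and removes 0.729 of that water:
0.729×0.806×(1−α)×2043 = 897.5
(1−α) = 897.5/1200.4 = 0.7477;  α = 0.2523.

0.252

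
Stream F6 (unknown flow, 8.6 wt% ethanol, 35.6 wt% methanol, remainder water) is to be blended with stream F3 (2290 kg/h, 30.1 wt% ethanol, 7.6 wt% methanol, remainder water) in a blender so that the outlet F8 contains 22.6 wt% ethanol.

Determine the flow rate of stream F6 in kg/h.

1227 kg/h

Let F6 be the unknown flow. Total out = 2290 + F6.
ethanol balance: 689.29 + 0.086·F6 = 0.226·(2290 + F6)
(0.086 − 0.226)·F6 = 0.226×2290 − 689.29 = -171.75
F6 = -171.75 / -0.140 = 1226.8 kg/h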